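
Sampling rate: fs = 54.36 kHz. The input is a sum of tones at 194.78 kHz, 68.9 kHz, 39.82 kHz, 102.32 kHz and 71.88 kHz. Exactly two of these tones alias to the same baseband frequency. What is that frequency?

fs/2 = 27.18 kHz.
194.78 kHz mod fs = 31.7 kHz.
31.7 kHz > fs/2 = 27.18 kHz, folds to fs − 31.7 kHz = 22.66 kHz.
68.9 kHz mod fs = 14.54 kHz.
14.54 kHz ≤ fs/2 = 27.18 kHz, appears at 14.54 kHz.
39.82 kHz > fs/2 = 27.18 kHz, folds to fs − 39.82 kHz = 14.54 kHz.
102.32 kHz mod fs = 47.96 kHz.
47.96 kHz > fs/2 = 27.18 kHz, folds to fs − 47.96 kHz = 6.4 kHz.
71.88 kHz mod fs = 17.52 kHz.
17.52 kHz ≤ fs/2 = 27.18 kHz, appears at 17.52 kHz.
39.82 kHz and 68.9 kHz both map to 14.54 kHz.

14.54 kHz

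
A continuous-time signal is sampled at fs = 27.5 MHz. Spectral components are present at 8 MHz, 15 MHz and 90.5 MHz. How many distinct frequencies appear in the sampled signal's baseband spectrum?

fs/2 = 13.75 MHz.
8 MHz ≤ fs/2 = 13.75 MHz, passes unchanged.
15 MHz > fs/2 = 13.75 MHz, folds to fs − 15 MHz = 12.5 MHz.
90.5 MHz mod fs = 8 MHz.
8 MHz ≤ fs/2 = 13.75 MHz, appears at 8 MHz.
Distinct values: {8 MHz, 12.5 MHz} → 2.

2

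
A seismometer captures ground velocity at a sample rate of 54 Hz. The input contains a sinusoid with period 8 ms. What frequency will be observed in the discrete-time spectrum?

17 Hz

T = 8 ms → f = 1/T = 125 Hz.
125 Hz mod fs = 17 Hz.
17 Hz ≤ fs/2 = 27 Hz, appears at 17 Hz.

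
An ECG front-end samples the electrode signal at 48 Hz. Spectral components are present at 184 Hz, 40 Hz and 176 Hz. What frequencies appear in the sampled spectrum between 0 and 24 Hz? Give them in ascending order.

fs/2 = 24 Hz.
184 Hz mod fs = 40 Hz.
40 Hz > fs/2 = 24 Hz, folds to fs − 40 Hz = 8 Hz.
40 Hz > fs/2 = 24 Hz, folds to fs − 40 Hz = 8 Hz.
176 Hz mod fs = 32 Hz.
32 Hz > fs/2 = 24 Hz, folds to fs − 32 Hz = 16 Hz.
Distinct values: {8 Hz, 16 Hz}.

8 Hz, 16 Hz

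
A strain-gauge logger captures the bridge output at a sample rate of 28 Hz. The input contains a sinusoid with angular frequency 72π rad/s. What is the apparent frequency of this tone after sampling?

8 Hz

ω = 72π rad/s → f = ω/(2π) = 36 Hz.
36 Hz mod fs = 8 Hz.
8 Hz ≤ fs/2 = 14 Hz, appears at 8 Hz.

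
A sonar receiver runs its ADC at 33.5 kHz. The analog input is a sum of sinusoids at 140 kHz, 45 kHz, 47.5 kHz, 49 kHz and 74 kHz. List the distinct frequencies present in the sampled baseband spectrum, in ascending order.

6 kHz, 7 kHz, 11.5 kHz, 14 kHz, 15.5 kHz

fs/2 = 16.75 kHz.
140 kHz mod fs = 6 kHz.
6 kHz ≤ fs/2 = 16.75 kHz, appears at 6 kHz.
45 kHz mod fs = 11.5 kHz.
11.5 kHz ≤ fs/2 = 16.75 kHz, appears at 11.5 kHz.
47.5 kHz mod fs = 14 kHz.
14 kHz ≤ fs/2 = 16.75 kHz, appears at 14 kHz.
49 kHz mod fs = 15.5 kHz.
15.5 kHz ≤ fs/2 = 16.75 kHz, appears at 15.5 kHz.
74 kHz mod fs = 7 kHz.
7 kHz ≤ fs/2 = 16.75 kHz, appears at 7 kHz.
Distinct values: {6 kHz, 7 kHz, 11.5 kHz, 14 kHz, 15.5 kHz}.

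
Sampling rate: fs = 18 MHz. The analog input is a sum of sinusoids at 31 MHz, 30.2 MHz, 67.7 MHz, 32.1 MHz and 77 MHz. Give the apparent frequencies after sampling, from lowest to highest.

3.9 MHz, 4.3 MHz, 5 MHz, 5.8 MHz

fs/2 = 9 MHz.
31 MHz mod fs = 13 MHz.
13 MHz > fs/2 = 9 MHz, folds to fs − 13 MHz = 5 MHz.
30.2 MHz mod fs = 12.2 MHz.
12.2 MHz > fs/2 = 9 MHz, folds to fs − 12.2 MHz = 5.8 MHz.
67.7 MHz mod fs = 13.7 MHz.
13.7 MHz > fs/2 = 9 MHz, folds to fs − 13.7 MHz = 4.3 MHz.
32.1 MHz mod fs = 14.1 MHz.
14.1 MHz > fs/2 = 9 MHz, folds to fs − 14.1 MHz = 3.9 MHz.
77 MHz mod fs = 5 MHz.
5 MHz ≤ fs/2 = 9 MHz, appears at 5 MHz.
Distinct values: {3.9 MHz, 4.3 MHz, 5 MHz, 5.8 MHz}.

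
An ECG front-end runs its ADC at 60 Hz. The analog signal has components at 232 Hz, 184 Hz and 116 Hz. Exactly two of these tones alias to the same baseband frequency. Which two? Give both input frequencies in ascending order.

fs/2 = 30 Hz.
232 Hz mod fs = 52 Hz.
52 Hz > fs/2 = 30 Hz, folds to fs − 52 Hz = 8 Hz.
184 Hz mod fs = 4 Hz.
4 Hz ≤ fs/2 = 30 Hz, appears at 4 Hz.
116 Hz mod fs = 56 Hz.
56 Hz > fs/2 = 30 Hz, folds to fs − 56 Hz = 4 Hz.
116 Hz and 184 Hz both map to 4 Hz.

116 Hz, 184 Hz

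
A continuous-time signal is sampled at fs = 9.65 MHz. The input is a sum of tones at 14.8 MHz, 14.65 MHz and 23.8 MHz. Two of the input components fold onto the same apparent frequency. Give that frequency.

fs/2 = 4.825 MHz.
14.8 MHz mod fs = 5.15 MHz.
5.15 MHz > fs/2 = 4.825 MHz, folds to fs − 5.15 MHz = 4.5 MHz.
14.65 MHz mod fs = 5 MHz.
5 MHz > fs/2 = 4.825 MHz, folds to fs − 5 MHz = 4.65 MHz.
23.8 MHz mod fs = 4.5 MHz.
4.5 MHz ≤ fs/2 = 4.825 MHz, appears at 4.5 MHz.
14.8 MHz and 23.8 MHz both map to 4.5 MHz.

4.5 MHz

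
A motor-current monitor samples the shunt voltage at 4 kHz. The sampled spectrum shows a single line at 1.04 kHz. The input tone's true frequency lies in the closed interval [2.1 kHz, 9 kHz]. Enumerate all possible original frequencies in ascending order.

2.96 kHz, 5.04 kHz, 6.96 kHz

Frequencies that alias to 1.04 kHz are k·fs ± 1.04 kHz for integer k ≥ 0.
k=0: 1.04 kHz.
k=1: 2.96 kHz, 5.04 kHz.
k=2: 6.96 kHz, 9.04 kHz.
k=3: 10.96 kHz, 13.04 kHz.
Within [2.1 kHz, 9 kHz]: 2.96 kHz, 5.04 kHz, 6.96 kHz.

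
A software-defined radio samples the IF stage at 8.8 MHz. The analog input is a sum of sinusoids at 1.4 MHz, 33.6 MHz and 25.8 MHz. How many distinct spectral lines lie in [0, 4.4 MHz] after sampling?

fs/2 = 4.4 MHz.
1.4 MHz ≤ fs/2 = 4.4 MHz, passes unchanged.
33.6 MHz mod fs = 7.2 MHz.
7.2 MHz > fs/2 = 4.4 MHz, folds to fs − 7.2 MHz = 1.6 MHz.
25.8 MHz mod fs = 8.2 MHz.
8.2 MHz > fs/2 = 4.4 MHz, folds to fs − 8.2 MHz = 0.6 MHz.
Distinct values: {0.6 MHz, 1.4 MHz, 1.6 MHz} → 3.

3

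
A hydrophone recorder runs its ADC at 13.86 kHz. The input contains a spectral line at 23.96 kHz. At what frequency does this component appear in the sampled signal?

23.96 kHz mod fs = 10.1 kHz.
10.1 kHz > fs/2 = 6.93 kHz, folds to fs − 10.1 kHz = 3.76 kHz.

3.76 kHz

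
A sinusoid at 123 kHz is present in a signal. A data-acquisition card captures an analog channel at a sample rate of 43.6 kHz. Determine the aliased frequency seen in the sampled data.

123 kHz mod fs = 35.8 kHz.
35.8 kHz > fs/2 = 21.8 kHz, folds to fs − 35.8 kHz = 7.8 kHz.

7.8 kHz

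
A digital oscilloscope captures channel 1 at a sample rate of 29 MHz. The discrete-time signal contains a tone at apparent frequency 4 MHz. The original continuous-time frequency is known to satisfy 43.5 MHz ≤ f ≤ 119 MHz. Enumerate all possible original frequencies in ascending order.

54 MHz, 62 MHz, 83 MHz, 91 MHz, 112 MHz

Frequencies that alias to 4 MHz are k·fs ± 4 MHz for integer k ≥ 0.
k=0: 4 MHz.
k=1: 25 MHz, 33 MHz.
k=2: 54 MHz, 62 MHz.
k=3: 83 MHz, 91 MHz.
k=4: 112 MHz, 120 MHz.
k=5: 141 MHz, 149 MHz.
Within [43.5 MHz, 119 MHz]: 54 MHz, 62 MHz, 83 MHz, 91 MHz, 112 MHz.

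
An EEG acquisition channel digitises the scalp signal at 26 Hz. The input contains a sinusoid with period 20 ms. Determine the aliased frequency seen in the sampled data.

T = 20 ms → f = 1/T = 50 Hz.
50 Hz mod fs = 24 Hz.
24 Hz > fs/2 = 13 Hz, folds to fs − 24 Hz = 2 Hz.

2 Hz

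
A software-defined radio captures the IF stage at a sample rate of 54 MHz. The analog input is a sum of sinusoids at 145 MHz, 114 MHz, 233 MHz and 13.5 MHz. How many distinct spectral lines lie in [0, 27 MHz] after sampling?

3

fs/2 = 27 MHz.
145 MHz mod fs = 37 MHz.
37 MHz > fs/2 = 27 MHz, folds to fs − 37 MHz = 17 MHz.
114 MHz mod fs = 6 MHz.
6 MHz ≤ fs/2 = 27 MHz, appears at 6 MHz.
233 MHz mod fs = 17 MHz.
17 MHz ≤ fs/2 = 27 MHz, appears at 17 MHz.
13.5 MHz ≤ fs/2 = 27 MHz, passes unchanged.
Distinct values: {6 MHz, 13.5 MHz, 17 MHz} → 3.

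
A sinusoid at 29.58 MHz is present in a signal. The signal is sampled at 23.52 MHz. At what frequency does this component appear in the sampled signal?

6.06 MHz

29.58 MHz mod fs = 6.06 MHz.
6.06 MHz ≤ fs/2 = 11.76 MHz, appears at 6.06 MHz.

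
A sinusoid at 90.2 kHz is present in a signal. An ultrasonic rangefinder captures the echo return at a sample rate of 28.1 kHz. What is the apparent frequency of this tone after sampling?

5.9 kHz

90.2 kHz mod fs = 5.9 kHz.
5.9 kHz ≤ fs/2 = 14.05 kHz, appears at 5.9 kHz.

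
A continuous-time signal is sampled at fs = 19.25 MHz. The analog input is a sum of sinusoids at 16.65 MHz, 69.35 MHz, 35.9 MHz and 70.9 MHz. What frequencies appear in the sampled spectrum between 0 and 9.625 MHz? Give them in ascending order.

fs/2 = 9.625 MHz.
16.65 MHz > fs/2 = 9.625 MHz, folds to fs − 16.65 MHz = 2.6 MHz.
69.35 MHz mod fs = 11.6 MHz.
11.6 MHz > fs/2 = 9.625 MHz, folds to fs − 11.6 MHz = 7.65 MHz.
35.9 MHz mod fs = 16.65 MHz.
16.65 MHz > fs/2 = 9.625 MHz, folds to fs − 16.65 MHz = 2.6 MHz.
70.9 MHz mod fs = 13.15 MHz.
13.15 MHz > fs/2 = 9.625 MHz, folds to fs − 13.15 MHz = 6.1 MHz.
Distinct values: {2.6 MHz, 6.1 MHz, 7.65 MHz}.

2.6 MHz, 6.1 MHz, 7.65 MHz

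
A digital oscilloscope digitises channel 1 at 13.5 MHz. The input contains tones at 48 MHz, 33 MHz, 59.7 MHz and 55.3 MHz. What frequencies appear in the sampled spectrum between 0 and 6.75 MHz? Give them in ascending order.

fs/2 = 6.75 MHz.
48 MHz mod fs = 7.5 MHz.
7.5 MHz > fs/2 = 6.75 MHz, folds to fs − 7.5 MHz = 6 MHz.
33 MHz mod fs = 6 MHz.
6 MHz ≤ fs/2 = 6.75 MHz, appears at 6 MHz.
59.7 MHz mod fs = 5.7 MHz.
5.7 MHz ≤ fs/2 = 6.75 MHz, appears at 5.7 MHz.
55.3 MHz mod fs = 1.3 MHz.
1.3 MHz ≤ fs/2 = 6.75 MHz, appears at 1.3 MHz.
Distinct values: {1.3 MHz, 5.7 MHz, 6 MHz}.

1.3 MHz, 5.7 MHz, 6 MHz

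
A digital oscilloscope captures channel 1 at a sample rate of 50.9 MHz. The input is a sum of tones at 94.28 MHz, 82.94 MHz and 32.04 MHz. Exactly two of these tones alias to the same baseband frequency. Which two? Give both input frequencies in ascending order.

32.04 MHz, 82.94 MHz

fs/2 = 25.45 MHz.
94.28 MHz mod fs = 43.38 MHz.
43.38 MHz > fs/2 = 25.45 MHz, folds to fs − 43.38 MHz = 7.52 MHz.
82.94 MHz mod fs = 32.04 MHz.
32.04 MHz > fs/2 = 25.45 MHz, folds to fs − 32.04 MHz = 18.86 MHz.
32.04 MHz > fs/2 = 25.45 MHz, folds to fs − 32.04 MHz = 18.86 MHz.
32.04 MHz and 82.94 MHz both map to 18.86 MHz.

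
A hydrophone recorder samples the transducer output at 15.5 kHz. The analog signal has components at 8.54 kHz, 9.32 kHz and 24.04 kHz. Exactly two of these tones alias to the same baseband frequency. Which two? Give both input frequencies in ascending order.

fs/2 = 7.75 kHz.
8.54 kHz > fs/2 = 7.75 kHz, folds to fs − 8.54 kHz = 6.96 kHz.
9.32 kHz > fs/2 = 7.75 kHz, folds to fs − 9.32 kHz = 6.18 kHz.
24.04 kHz mod fs = 8.54 kHz.
8.54 kHz > fs/2 = 7.75 kHz, folds to fs − 8.54 kHz = 6.96 kHz.
8.54 kHz and 24.04 kHz both map to 6.96 kHz.

8.54 kHz, 24.04 kHz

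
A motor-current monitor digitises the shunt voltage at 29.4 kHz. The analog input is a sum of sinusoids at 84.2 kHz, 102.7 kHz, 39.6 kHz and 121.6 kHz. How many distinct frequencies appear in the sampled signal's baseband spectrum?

3

fs/2 = 14.7 kHz.
84.2 kHz mod fs = 25.4 kHz.
25.4 kHz > fs/2 = 14.7 kHz, folds to fs − 25.4 kHz = 4 kHz.
102.7 kHz mod fs = 14.5 kHz.
14.5 kHz ≤ fs/2 = 14.7 kHz, appears at 14.5 kHz.
39.6 kHz mod fs = 10.2 kHz.
10.2 kHz ≤ fs/2 = 14.7 kHz, appears at 10.2 kHz.
121.6 kHz mod fs = 4 kHz.
4 kHz ≤ fs/2 = 14.7 kHz, appears at 4 kHz.
Distinct values: {4 kHz, 10.2 kHz, 14.5 kHz} → 3.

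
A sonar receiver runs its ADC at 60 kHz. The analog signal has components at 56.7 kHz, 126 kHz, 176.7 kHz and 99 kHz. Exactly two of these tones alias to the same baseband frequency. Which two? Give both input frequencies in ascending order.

56.7 kHz, 176.7 kHz

fs/2 = 30 kHz.
56.7 kHz > fs/2 = 30 kHz, folds to fs − 56.7 kHz = 3.3 kHz.
126 kHz mod fs = 6 kHz.
6 kHz ≤ fs/2 = 30 kHz, appears at 6 kHz.
176.7 kHz mod fs = 56.7 kHz.
56.7 kHz > fs/2 = 30 kHz, folds to fs − 56.7 kHz = 3.3 kHz.
99 kHz mod fs = 39 kHz.
39 kHz > fs/2 = 30 kHz, folds to fs − 39 kHz = 21 kHz.
56.7 kHz and 176.7 kHz both map to 3.3 kHz.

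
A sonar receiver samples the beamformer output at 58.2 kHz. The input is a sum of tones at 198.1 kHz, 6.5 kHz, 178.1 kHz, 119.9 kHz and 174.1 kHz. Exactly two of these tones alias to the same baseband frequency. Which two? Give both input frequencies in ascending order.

119.9 kHz, 178.1 kHz

fs/2 = 29.1 kHz.
198.1 kHz mod fs = 23.5 kHz.
23.5 kHz ≤ fs/2 = 29.1 kHz, appears at 23.5 kHz.
6.5 kHz ≤ fs/2 = 29.1 kHz, passes unchanged.
178.1 kHz mod fs = 3.5 kHz.
3.5 kHz ≤ fs/2 = 29.1 kHz, appears at 3.5 kHz.
119.9 kHz mod fs = 3.5 kHz.
3.5 kHz ≤ fs/2 = 29.1 kHz, appears at 3.5 kHz.
174.1 kHz mod fs = 57.7 kHz.
57.7 kHz > fs/2 = 29.1 kHz, folds to fs − 57.7 kHz = 0.5 kHz.
119.9 kHz and 178.1 kHz both map to 3.5 kHz.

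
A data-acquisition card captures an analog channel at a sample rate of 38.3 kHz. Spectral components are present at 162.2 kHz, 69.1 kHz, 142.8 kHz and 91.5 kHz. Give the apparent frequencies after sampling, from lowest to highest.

7.5 kHz, 9 kHz, 10.4 kHz, 14.9 kHz

fs/2 = 19.15 kHz.
162.2 kHz mod fs = 9 kHz.
9 kHz ≤ fs/2 = 19.15 kHz, appears at 9 kHz.
69.1 kHz mod fs = 30.8 kHz.
30.8 kHz > fs/2 = 19.15 kHz, folds to fs − 30.8 kHz = 7.5 kHz.
142.8 kHz mod fs = 27.9 kHz.
27.9 kHz > fs/2 = 19.15 kHz, folds to fs − 27.9 kHz = 10.4 kHz.
91.5 kHz mod fs = 14.9 kHz.
14.9 kHz ≤ fs/2 = 19.15 kHz, appears at 14.9 kHz.
Distinct values: {7.5 kHz, 9 kHz, 10.4 kHz, 14.9 kHz}.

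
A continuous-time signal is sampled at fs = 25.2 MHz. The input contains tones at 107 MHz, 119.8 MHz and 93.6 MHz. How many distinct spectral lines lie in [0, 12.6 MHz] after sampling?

2

fs/2 = 12.6 MHz.
107 MHz mod fs = 6.2 MHz.
6.2 MHz ≤ fs/2 = 12.6 MHz, appears at 6.2 MHz.
119.8 MHz mod fs = 19 MHz.
19 MHz > fs/2 = 12.6 MHz, folds to fs − 19 MHz = 6.2 MHz.
93.6 MHz mod fs = 18 MHz.
18 MHz > fs/2 = 12.6 MHz, folds to fs − 18 MHz = 7.2 MHz.
Distinct values: {6.2 MHz, 7.2 MHz} → 2.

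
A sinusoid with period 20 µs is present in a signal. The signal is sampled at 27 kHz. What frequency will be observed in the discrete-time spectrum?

4 kHz

T = 20 µs → f = 1/T = 50 kHz.
50 kHz mod fs = 23 kHz.
23 kHz > fs/2 = 13.5 kHz, folds to fs − 23 kHz = 4 kHz.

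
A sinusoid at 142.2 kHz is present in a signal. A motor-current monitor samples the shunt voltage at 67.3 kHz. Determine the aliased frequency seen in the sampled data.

142.2 kHz mod fs = 7.6 kHz.
7.6 kHz ≤ fs/2 = 33.65 kHz, appears at 7.6 kHz.

7.6 kHz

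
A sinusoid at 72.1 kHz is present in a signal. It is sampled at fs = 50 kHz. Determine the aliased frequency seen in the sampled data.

72.1 kHz mod fs = 22.1 kHz.
22.1 kHz ≤ fs/2 = 25 kHz, appears at 22.1 kHz.

22.1 kHz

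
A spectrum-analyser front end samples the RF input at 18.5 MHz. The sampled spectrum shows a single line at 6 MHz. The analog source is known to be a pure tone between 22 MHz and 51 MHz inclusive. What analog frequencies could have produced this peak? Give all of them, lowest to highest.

Frequencies that alias to 6 MHz are k·fs ± 6 MHz for integer k ≥ 0.
k=0: 6 MHz.
k=1: 12.5 MHz, 24.5 MHz.
k=2: 31 MHz, 43 MHz.
k=3: 49.5 MHz, 61.5 MHz.
k=4: 68 MHz, 80 MHz.
Within [22 MHz, 51 MHz]: 24.5 MHz, 31 MHz, 43 MHz, 49.5 MHz.

24.5 MHz, 31 MHz, 43 MHz, 49.5 MHz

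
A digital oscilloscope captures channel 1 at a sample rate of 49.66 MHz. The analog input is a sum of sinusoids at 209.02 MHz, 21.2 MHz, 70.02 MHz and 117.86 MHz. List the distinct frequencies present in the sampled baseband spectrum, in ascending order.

10.38 MHz, 18.54 MHz, 20.36 MHz, 21.2 MHz

fs/2 = 24.83 MHz.
209.02 MHz mod fs = 10.38 MHz.
10.38 MHz ≤ fs/2 = 24.83 MHz, appears at 10.38 MHz.
21.2 MHz ≤ fs/2 = 24.83 MHz, passes unchanged.
70.02 MHz mod fs = 20.36 MHz.
20.36 MHz ≤ fs/2 = 24.83 MHz, appears at 20.36 MHz.
117.86 MHz mod fs = 18.54 MHz.
18.54 MHz ≤ fs/2 = 24.83 MHz, appears at 18.54 MHz.
Distinct values: {10.38 MHz, 18.54 MHz, 20.36 MHz, 21.2 MHz}.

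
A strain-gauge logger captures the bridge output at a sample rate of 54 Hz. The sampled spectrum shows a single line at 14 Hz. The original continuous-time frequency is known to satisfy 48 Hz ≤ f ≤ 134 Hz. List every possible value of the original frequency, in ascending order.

Frequencies that alias to 14 Hz are k·fs ± 14 Hz for integer k ≥ 0.
k=0: 14 Hz.
k=1: 40 Hz, 68 Hz.
k=2: 94 Hz, 122 Hz.
k=3: 148 Hz, 176 Hz.
Within [48 Hz, 134 Hz]: 68 Hz, 94 Hz, 122 Hz.

68 Hz, 94 Hz, 122 Hz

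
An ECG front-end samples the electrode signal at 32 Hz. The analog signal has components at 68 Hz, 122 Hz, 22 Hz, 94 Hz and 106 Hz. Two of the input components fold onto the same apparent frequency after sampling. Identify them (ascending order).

fs/2 = 16 Hz.
68 Hz mod fs = 4 Hz.
4 Hz ≤ fs/2 = 16 Hz, appears at 4 Hz.
122 Hz mod fs = 26 Hz.
26 Hz > fs/2 = 16 Hz, folds to fs − 26 Hz = 6 Hz.
22 Hz > fs/2 = 16 Hz, folds to fs − 22 Hz = 10 Hz.
94 Hz mod fs = 30 Hz.
30 Hz > fs/2 = 16 Hz, folds to fs − 30 Hz = 2 Hz.
106 Hz mod fs = 10 Hz.
10 Hz ≤ fs/2 = 16 Hz, appears at 10 Hz.
22 Hz and 106 Hz both map to 10 Hz.

22 Hz, 106 Hz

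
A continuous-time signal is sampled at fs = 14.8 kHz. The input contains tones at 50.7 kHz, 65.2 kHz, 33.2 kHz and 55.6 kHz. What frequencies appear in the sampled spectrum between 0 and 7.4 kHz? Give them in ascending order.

3.6 kHz, 6 kHz, 6.3 kHz

fs/2 = 7.4 kHz.
50.7 kHz mod fs = 6.3 kHz.
6.3 kHz ≤ fs/2 = 7.4 kHz, appears at 6.3 kHz.
65.2 kHz mod fs = 6 kHz.
6 kHz ≤ fs/2 = 7.4 kHz, appears at 6 kHz.
33.2 kHz mod fs = 3.6 kHz.
3.6 kHz ≤ fs/2 = 7.4 kHz, appears at 3.6 kHz.
55.6 kHz mod fs = 11.2 kHz.
11.2 kHz > fs/2 = 7.4 kHz, folds to fs − 11.2 kHz = 3.6 kHz.
Distinct values: {3.6 kHz, 6 kHz, 6.3 kHz}.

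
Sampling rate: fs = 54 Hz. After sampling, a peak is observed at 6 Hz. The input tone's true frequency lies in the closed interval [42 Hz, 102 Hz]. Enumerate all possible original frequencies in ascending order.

48 Hz, 60 Hz, 102 Hz

Frequencies that alias to 6 Hz are k·fs ± 6 Hz for integer k ≥ 0.
k=0: 6 Hz.
k=1: 48 Hz, 60 Hz.
k=2: 102 Hz, 114 Hz.
k=3: 156 Hz, 168 Hz.
Within [42 Hz, 102 Hz]: 48 Hz, 60 Hz, 102 Hz.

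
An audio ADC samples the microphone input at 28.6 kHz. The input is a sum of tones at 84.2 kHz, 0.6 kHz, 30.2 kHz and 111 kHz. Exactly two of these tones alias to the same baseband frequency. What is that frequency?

fs/2 = 14.3 kHz.
84.2 kHz mod fs = 27 kHz.
27 kHz > fs/2 = 14.3 kHz, folds to fs − 27 kHz = 1.6 kHz.
0.6 kHz ≤ fs/2 = 14.3 kHz, passes unchanged.
30.2 kHz mod fs = 1.6 kHz.
1.6 kHz ≤ fs/2 = 14.3 kHz, appears at 1.6 kHz.
111 kHz mod fs = 25.2 kHz.
25.2 kHz > fs/2 = 14.3 kHz, folds to fs − 25.2 kHz = 3.4 kHz.
30.2 kHz and 84.2 kHz both map to 1.6 kHz.

1.6 kHz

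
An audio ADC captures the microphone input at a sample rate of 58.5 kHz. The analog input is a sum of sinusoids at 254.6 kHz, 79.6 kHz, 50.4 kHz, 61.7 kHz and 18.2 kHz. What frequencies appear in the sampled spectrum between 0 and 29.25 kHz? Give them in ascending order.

3.2 kHz, 8.1 kHz, 18.2 kHz, 20.6 kHz, 21.1 kHz

fs/2 = 29.25 kHz.
254.6 kHz mod fs = 20.6 kHz.
20.6 kHz ≤ fs/2 = 29.25 kHz, appears at 20.6 kHz.
79.6 kHz mod fs = 21.1 kHz.
21.1 kHz ≤ fs/2 = 29.25 kHz, appears at 21.1 kHz.
50.4 kHz > fs/2 = 29.25 kHz, folds to fs − 50.4 kHz = 8.1 kHz.
61.7 kHz mod fs = 3.2 kHz.
3.2 kHz ≤ fs/2 = 29.25 kHz, appears at 3.2 kHz.
18.2 kHz ≤ fs/2 = 29.25 kHz, passes unchanged.
Distinct values: {3.2 kHz, 8.1 kHz, 18.2 kHz, 20.6 kHz, 21.1 kHz}.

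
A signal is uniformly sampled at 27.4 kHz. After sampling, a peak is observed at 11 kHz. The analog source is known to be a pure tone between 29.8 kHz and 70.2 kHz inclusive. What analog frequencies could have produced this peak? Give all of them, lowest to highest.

Frequencies that alias to 11 kHz are k·fs ± 11 kHz for integer k ≥ 0.
k=0: 11 kHz.
k=1: 16.4 kHz, 38.4 kHz.
k=2: 43.8 kHz, 65.8 kHz.
k=3: 71.2 kHz, 93.2 kHz.
Within [29.8 kHz, 70.2 kHz]: 38.4 kHz, 43.8 kHz, 65.8 kHz.

38.4 kHz, 43.8 kHz, 65.8 kHz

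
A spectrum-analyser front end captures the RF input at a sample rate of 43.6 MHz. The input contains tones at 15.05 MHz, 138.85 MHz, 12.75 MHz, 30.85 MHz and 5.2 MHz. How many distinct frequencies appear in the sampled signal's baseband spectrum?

fs/2 = 21.8 MHz.
15.05 MHz ≤ fs/2 = 21.8 MHz, passes unchanged.
138.85 MHz mod fs = 8.05 MHz.
8.05 MHz ≤ fs/2 = 21.8 MHz, appears at 8.05 MHz.
12.75 MHz ≤ fs/2 = 21.8 MHz, passes unchanged.
30.85 MHz > fs/2 = 21.8 MHz, folds to fs − 30.85 MHz = 12.75 MHz.
5.2 MHz ≤ fs/2 = 21.8 MHz, passes unchanged.
Distinct values: {5.2 MHz, 8.05 MHz, 12.75 MHz, 15.05 MHz} → 4.

4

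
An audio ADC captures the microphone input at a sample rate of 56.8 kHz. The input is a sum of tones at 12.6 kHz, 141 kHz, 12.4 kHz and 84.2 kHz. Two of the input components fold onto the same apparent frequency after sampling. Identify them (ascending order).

84.2 kHz, 141 kHz

fs/2 = 28.4 kHz.
12.6 kHz ≤ fs/2 = 28.4 kHz, passes unchanged.
141 kHz mod fs = 27.4 kHz.
27.4 kHz ≤ fs/2 = 28.4 kHz, appears at 27.4 kHz.
12.4 kHz ≤ fs/2 = 28.4 kHz, passes unchanged.
84.2 kHz mod fs = 27.4 kHz.
27.4 kHz ≤ fs/2 = 28.4 kHz, appears at 27.4 kHz.
84.2 kHz and 141 kHz both map to 27.4 kHz.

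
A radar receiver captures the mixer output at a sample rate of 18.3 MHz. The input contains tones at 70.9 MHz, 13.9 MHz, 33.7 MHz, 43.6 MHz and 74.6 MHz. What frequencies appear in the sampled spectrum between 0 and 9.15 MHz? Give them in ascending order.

1.4 MHz, 2.3 MHz, 2.9 MHz, 4.4 MHz, 7 MHz

fs/2 = 9.15 MHz.
70.9 MHz mod fs = 16 MHz.
16 MHz > fs/2 = 9.15 MHz, folds to fs − 16 MHz = 2.3 MHz.
13.9 MHz > fs/2 = 9.15 MHz, folds to fs − 13.9 MHz = 4.4 MHz.
33.7 MHz mod fs = 15.4 MHz.
15.4 MHz > fs/2 = 9.15 MHz, folds to fs − 15.4 MHz = 2.9 MHz.
43.6 MHz mod fs = 7 MHz.
7 MHz ≤ fs/2 = 9.15 MHz, appears at 7 MHz.
74.6 MHz mod fs = 1.4 MHz.
1.4 MHz ≤ fs/2 = 9.15 MHz, appears at 1.4 MHz.
Distinct values: {1.4 MHz, 2.3 MHz, 2.9 MHz, 4.4 MHz, 7 MHz}.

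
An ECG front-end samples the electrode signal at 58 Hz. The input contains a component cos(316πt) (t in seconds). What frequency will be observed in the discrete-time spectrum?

ω = 316π rad/s → f = ω/(2π) = 158 Hz.
158 Hz mod fs = 42 Hz.
42 Hz > fs/2 = 29 Hz, folds to fs − 42 Hz = 16 Hz.

16 Hz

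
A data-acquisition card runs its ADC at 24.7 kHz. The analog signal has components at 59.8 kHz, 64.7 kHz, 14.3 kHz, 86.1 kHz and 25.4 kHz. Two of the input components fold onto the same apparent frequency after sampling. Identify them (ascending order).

fs/2 = 12.35 kHz.
59.8 kHz mod fs = 10.4 kHz.
10.4 kHz ≤ fs/2 = 12.35 kHz, appears at 10.4 kHz.
64.7 kHz mod fs = 15.3 kHz.
15.3 kHz > fs/2 = 12.35 kHz, folds to fs − 15.3 kHz = 9.4 kHz.
14.3 kHz > fs/2 = 12.35 kHz, folds to fs − 14.3 kHz = 10.4 kHz.
86.1 kHz mod fs = 12 kHz.
12 kHz ≤ fs/2 = 12.35 kHz, appears at 12 kHz.
25.4 kHz mod fs = 0.7 kHz.
0.7 kHz ≤ fs/2 = 12.35 kHz, appears at 0.7 kHz.
14.3 kHz and 59.8 kHz both map to 10.4 kHz.

14.3 kHz, 59.8 kHz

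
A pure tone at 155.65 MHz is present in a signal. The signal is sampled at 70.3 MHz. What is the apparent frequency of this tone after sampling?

155.65 MHz mod fs = 15.05 MHz.
15.05 MHz ≤ fs/2 = 35.15 MHz, appears at 15.05 MHz.

15.05 MHz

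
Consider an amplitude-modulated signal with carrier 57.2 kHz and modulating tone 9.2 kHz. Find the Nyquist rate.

132.8 kHz

AM sidebands sit at fc ± fm = 48 kHz and 66.4 kHz.
Highest-frequency component: 66.4 kHz.
Nyquist rate = 2 × 66.4 kHz = 132.8 kHz.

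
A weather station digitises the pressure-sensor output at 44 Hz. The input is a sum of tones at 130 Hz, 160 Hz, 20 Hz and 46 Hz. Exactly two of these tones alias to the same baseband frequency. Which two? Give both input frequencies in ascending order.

46 Hz, 130 Hz

fs/2 = 22 Hz.
130 Hz mod fs = 42 Hz.
42 Hz > fs/2 = 22 Hz, folds to fs − 42 Hz = 2 Hz.
160 Hz mod fs = 28 Hz.
28 Hz > fs/2 = 22 Hz, folds to fs − 28 Hz = 16 Hz.
20 Hz ≤ fs/2 = 22 Hz, passes unchanged.
46 Hz mod fs = 2 Hz.
2 Hz ≤ fs/2 = 22 Hz, appears at 2 Hz.
46 Hz and 130 Hz both map to 2 Hz.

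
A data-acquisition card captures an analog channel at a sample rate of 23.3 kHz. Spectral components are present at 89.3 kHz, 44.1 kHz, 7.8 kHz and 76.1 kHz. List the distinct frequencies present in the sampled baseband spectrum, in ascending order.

2.5 kHz, 3.9 kHz, 6.2 kHz, 7.8 kHz

fs/2 = 11.65 kHz.
89.3 kHz mod fs = 19.4 kHz.
19.4 kHz > fs/2 = 11.65 kHz, folds to fs − 19.4 kHz = 3.9 kHz.
44.1 kHz mod fs = 20.8 kHz.
20.8 kHz > fs/2 = 11.65 kHz, folds to fs − 20.8 kHz = 2.5 kHz.
7.8 kHz ≤ fs/2 = 11.65 kHz, passes unchanged.
76.1 kHz mod fs = 6.2 kHz.
6.2 kHz ≤ fs/2 = 11.65 kHz, appears at 6.2 kHz.
Distinct values: {2.5 kHz, 3.9 kHz, 6.2 kHz, 7.8 kHz}.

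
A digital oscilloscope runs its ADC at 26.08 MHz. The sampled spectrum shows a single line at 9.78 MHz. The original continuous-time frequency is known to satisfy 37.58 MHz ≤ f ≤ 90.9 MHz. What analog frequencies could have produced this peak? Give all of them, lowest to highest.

Frequencies that alias to 9.78 MHz are k·fs ± 9.78 MHz for integer k ≥ 0.
k=0: 9.78 MHz.
k=1: 16.3 MHz, 35.86 MHz.
k=2: 42.38 MHz, 61.94 MHz.
k=3: 68.46 MHz, 88.02 MHz.
k=4: 94.54 MHz, 114.1 MHz.
Within [37.58 MHz, 90.9 MHz]: 42.38 MHz, 61.94 MHz, 68.46 MHz, 88.02 MHz.

42.38 MHz, 61.94 MHz, 68.46 MHz, 88.02 MHz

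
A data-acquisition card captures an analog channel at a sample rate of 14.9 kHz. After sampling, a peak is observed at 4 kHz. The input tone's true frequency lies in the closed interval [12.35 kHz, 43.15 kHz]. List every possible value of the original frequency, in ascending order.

Frequencies that alias to 4 kHz are k·fs ± 4 kHz for integer k ≥ 0.
k=0: 4 kHz.
k=1: 10.9 kHz, 18.9 kHz.
k=2: 25.8 kHz, 33.8 kHz.
k=3: 40.7 kHz, 48.7 kHz.
k=4: 55.6 kHz, 63.6 kHz.
Within [12.35 kHz, 43.15 kHz]: 18.9 kHz, 25.8 kHz, 33.8 kHz, 40.7 kHz.

18.9 kHz, 25.8 kHz, 33.8 kHz, 40.7 kHz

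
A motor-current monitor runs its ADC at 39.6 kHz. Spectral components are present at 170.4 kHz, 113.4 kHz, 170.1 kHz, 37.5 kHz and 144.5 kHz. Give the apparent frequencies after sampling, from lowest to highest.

fs/2 = 19.8 kHz.
170.4 kHz mod fs = 12 kHz.
12 kHz ≤ fs/2 = 19.8 kHz, appears at 12 kHz.
113.4 kHz mod fs = 34.2 kHz.
34.2 kHz > fs/2 = 19.8 kHz, folds to fs − 34.2 kHz = 5.4 kHz.
170.1 kHz mod fs = 11.7 kHz.
11.7 kHz ≤ fs/2 = 19.8 kHz, appears at 11.7 kHz.
37.5 kHz > fs/2 = 19.8 kHz, folds to fs − 37.5 kHz = 2.1 kHz.
144.5 kHz mod fs = 25.7 kHz.
25.7 kHz > fs/2 = 19.8 kHz, folds to fs − 25.7 kHz = 13.9 kHz.
Distinct values: {2.1 kHz, 5.4 kHz, 11.7 kHz, 12 kHz, 13.9 kHz}.

2.1 kHz, 5.4 kHz, 11.7 kHz, 12 kHz, 13.9 kHz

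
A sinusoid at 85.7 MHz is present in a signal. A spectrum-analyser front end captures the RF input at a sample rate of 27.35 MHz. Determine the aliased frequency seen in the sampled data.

3.65 MHz

85.7 MHz mod fs = 3.65 MHz.
3.65 MHz ≤ fs/2 = 13.675 MHz, appears at 3.65 MHz.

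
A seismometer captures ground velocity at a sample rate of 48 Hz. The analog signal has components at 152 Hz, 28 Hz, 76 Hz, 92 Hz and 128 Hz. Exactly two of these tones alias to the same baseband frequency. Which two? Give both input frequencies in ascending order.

fs/2 = 24 Hz.
152 Hz mod fs = 8 Hz.
8 Hz ≤ fs/2 = 24 Hz, appears at 8 Hz.
28 Hz > fs/2 = 24 Hz, folds to fs − 28 Hz = 20 Hz.
76 Hz mod fs = 28 Hz.
28 Hz > fs/2 = 24 Hz, folds to fs − 28 Hz = 20 Hz.
92 Hz mod fs = 44 Hz.
44 Hz > fs/2 = 24 Hz, folds to fs − 44 Hz = 4 Hz.
128 Hz mod fs = 32 Hz.
32 Hz > fs/2 = 24 Hz, folds to fs − 32 Hz = 16 Hz.
28 Hz and 76 Hz both map to 20 Hz.

28 Hz, 76 Hz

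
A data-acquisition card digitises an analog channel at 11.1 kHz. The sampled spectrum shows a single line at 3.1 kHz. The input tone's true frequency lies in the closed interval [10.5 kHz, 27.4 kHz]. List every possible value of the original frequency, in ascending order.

Frequencies that alias to 3.1 kHz are k·fs ± 3.1 kHz for integer k ≥ 0.
k=0: 3.1 kHz.
k=1: 8 kHz, 14.2 kHz.
k=2: 19.1 kHz, 25.3 kHz.
k=3: 30.2 kHz, 36.4 kHz.
Within [10.5 kHz, 27.4 kHz]: 14.2 kHz, 19.1 kHz, 25.3 kHz.

14.2 kHz, 19.1 kHz, 25.3 kHz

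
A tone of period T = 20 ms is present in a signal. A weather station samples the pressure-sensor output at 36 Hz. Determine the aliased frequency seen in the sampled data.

T = 20 ms → f = 1/T = 50 Hz.
50 Hz mod fs = 14 Hz.
14 Hz ≤ fs/2 = 18 Hz, appears at 14 Hz.

14 Hz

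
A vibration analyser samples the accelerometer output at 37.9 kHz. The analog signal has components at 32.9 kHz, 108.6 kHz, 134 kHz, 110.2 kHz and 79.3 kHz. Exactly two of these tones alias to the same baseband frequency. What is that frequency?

fs/2 = 18.95 kHz.
32.9 kHz > fs/2 = 18.95 kHz, folds to fs − 32.9 kHz = 5 kHz.
108.6 kHz mod fs = 32.8 kHz.
32.8 kHz > fs/2 = 18.95 kHz, folds to fs − 32.8 kHz = 5.1 kHz.
134 kHz mod fs = 20.3 kHz.
20.3 kHz > fs/2 = 18.95 kHz, folds to fs − 20.3 kHz = 17.6 kHz.
110.2 kHz mod fs = 34.4 kHz.
34.4 kHz > fs/2 = 18.95 kHz, folds to fs − 34.4 kHz = 3.5 kHz.
79.3 kHz mod fs = 3.5 kHz.
3.5 kHz ≤ fs/2 = 18.95 kHz, appears at 3.5 kHz.
79.3 kHz and 110.2 kHz both map to 3.5 kHz.

3.5 kHz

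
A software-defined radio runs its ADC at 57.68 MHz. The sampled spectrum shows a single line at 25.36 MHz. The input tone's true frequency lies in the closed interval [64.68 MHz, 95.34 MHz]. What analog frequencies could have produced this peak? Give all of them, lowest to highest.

83.04 MHz, 90 MHz

Frequencies that alias to 25.36 MHz are k·fs ± 25.36 MHz for integer k ≥ 0.
k=0: 25.36 MHz.
k=1: 32.32 MHz, 83.04 MHz.
k=2: 90 MHz, 140.72 MHz.
k=3: 147.68 MHz, 198.4 MHz.
Within [64.68 MHz, 95.34 MHz]: 83.04 MHz, 90 MHz.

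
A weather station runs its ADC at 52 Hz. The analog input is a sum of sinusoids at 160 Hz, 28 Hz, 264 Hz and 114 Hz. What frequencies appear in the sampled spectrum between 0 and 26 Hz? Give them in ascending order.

fs/2 = 26 Hz.
160 Hz mod fs = 4 Hz.
4 Hz ≤ fs/2 = 26 Hz, appears at 4 Hz.
28 Hz > fs/2 = 26 Hz, folds to fs − 28 Hz = 24 Hz.
264 Hz mod fs = 4 Hz.
4 Hz ≤ fs/2 = 26 Hz, appears at 4 Hz.
114 Hz mod fs = 10 Hz.
10 Hz ≤ fs/2 = 26 Hz, appears at 10 Hz.
Distinct values: {4 Hz, 10 Hz, 24 Hz}.

4 Hz, 10 Hz, 24 Hz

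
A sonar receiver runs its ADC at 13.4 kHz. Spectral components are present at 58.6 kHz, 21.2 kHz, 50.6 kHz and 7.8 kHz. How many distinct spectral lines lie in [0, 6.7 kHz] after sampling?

3

fs/2 = 6.7 kHz.
58.6 kHz mod fs = 5 kHz.
5 kHz ≤ fs/2 = 6.7 kHz, appears at 5 kHz.
21.2 kHz mod fs = 7.8 kHz.
7.8 kHz > fs/2 = 6.7 kHz, folds to fs − 7.8 kHz = 5.6 kHz.
50.6 kHz mod fs = 10.4 kHz.
10.4 kHz > fs/2 = 6.7 kHz, folds to fs − 10.4 kHz = 3 kHz.
7.8 kHz > fs/2 = 6.7 kHz, folds to fs − 7.8 kHz = 5.6 kHz.
Distinct values: {3 kHz, 5 kHz, 5.6 kHz} → 3.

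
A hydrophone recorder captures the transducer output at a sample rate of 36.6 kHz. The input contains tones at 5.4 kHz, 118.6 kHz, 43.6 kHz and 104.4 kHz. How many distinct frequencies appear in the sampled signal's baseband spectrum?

3

fs/2 = 18.3 kHz.
5.4 kHz ≤ fs/2 = 18.3 kHz, passes unchanged.
118.6 kHz mod fs = 8.8 kHz.
8.8 kHz ≤ fs/2 = 18.3 kHz, appears at 8.8 kHz.
43.6 kHz mod fs = 7 kHz.
7 kHz ≤ fs/2 = 18.3 kHz, appears at 7 kHz.
104.4 kHz mod fs = 31.2 kHz.
31.2 kHz > fs/2 = 18.3 kHz, folds to fs − 31.2 kHz = 5.4 kHz.
Distinct values: {5.4 kHz, 7 kHz, 8.8 kHz} → 3.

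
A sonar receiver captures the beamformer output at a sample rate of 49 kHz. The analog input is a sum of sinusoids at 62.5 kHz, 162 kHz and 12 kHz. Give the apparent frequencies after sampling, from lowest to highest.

fs/2 = 24.5 kHz.
62.5 kHz mod fs = 13.5 kHz.
13.5 kHz ≤ fs/2 = 24.5 kHz, appears at 13.5 kHz.
162 kHz mod fs = 15 kHz.
15 kHz ≤ fs/2 = 24.5 kHz, appears at 15 kHz.
12 kHz ≤ fs/2 = 24.5 kHz, passes unchanged.
Distinct values: {12 kHz, 13.5 kHz, 15 kHz}.

12 kHz, 13.5 kHz, 15 kHz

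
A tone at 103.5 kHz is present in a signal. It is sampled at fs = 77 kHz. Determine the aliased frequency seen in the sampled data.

26.5 kHz

103.5 kHz mod fs = 26.5 kHz.
26.5 kHz ≤ fs/2 = 38.5 kHz, appears at 26.5 kHz.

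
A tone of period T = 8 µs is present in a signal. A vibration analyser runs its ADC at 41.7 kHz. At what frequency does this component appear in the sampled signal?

0.1 kHz

T = 8 µs → f = 1/T = 125 kHz.
125 kHz mod fs = 41.6 kHz.
41.6 kHz > fs/2 = 20.85 kHz, folds to fs − 41.6 kHz = 0.1 kHz.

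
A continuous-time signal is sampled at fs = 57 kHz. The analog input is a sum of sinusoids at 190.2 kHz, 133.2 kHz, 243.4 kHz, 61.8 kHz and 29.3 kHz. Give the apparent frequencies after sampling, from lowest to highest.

4.8 kHz, 15.4 kHz, 19.2 kHz, 27.7 kHz

fs/2 = 28.5 kHz.
190.2 kHz mod fs = 19.2 kHz.
19.2 kHz ≤ fs/2 = 28.5 kHz, appears at 19.2 kHz.
133.2 kHz mod fs = 19.2 kHz.
19.2 kHz ≤ fs/2 = 28.5 kHz, appears at 19.2 kHz.
243.4 kHz mod fs = 15.4 kHz.
15.4 kHz ≤ fs/2 = 28.5 kHz, appears at 15.4 kHz.
61.8 kHz mod fs = 4.8 kHz.
4.8 kHz ≤ fs/2 = 28.5 kHz, appears at 4.8 kHz.
29.3 kHz > fs/2 = 28.5 kHz, folds to fs − 29.3 kHz = 27.7 kHz.
Distinct values: {4.8 kHz, 15.4 kHz, 19.2 kHz, 27.7 kHz}.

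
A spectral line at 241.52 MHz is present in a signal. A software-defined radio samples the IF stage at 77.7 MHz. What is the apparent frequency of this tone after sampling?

8.42 MHz

241.52 MHz mod fs = 8.42 MHz.
8.42 MHz ≤ fs/2 = 38.85 MHz, appears at 8.42 MHz.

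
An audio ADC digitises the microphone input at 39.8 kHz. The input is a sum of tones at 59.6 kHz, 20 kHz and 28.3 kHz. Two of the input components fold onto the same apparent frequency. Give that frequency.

fs/2 = 19.9 kHz.
59.6 kHz mod fs = 19.8 kHz.
19.8 kHz ≤ fs/2 = 19.9 kHz, appears at 19.8 kHz.
20 kHz > fs/2 = 19.9 kHz, folds to fs − 20 kHz = 19.8 kHz.
28.3 kHz > fs/2 = 19.9 kHz, folds to fs − 28.3 kHz = 11.5 kHz.
20 kHz and 59.6 kHz both map to 19.8 kHz.

19.8 kHz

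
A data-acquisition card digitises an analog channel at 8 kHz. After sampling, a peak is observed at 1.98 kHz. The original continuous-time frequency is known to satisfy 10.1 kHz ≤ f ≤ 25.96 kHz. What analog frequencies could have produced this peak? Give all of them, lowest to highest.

Frequencies that alias to 1.98 kHz are k·fs ± 1.98 kHz for integer k ≥ 0.
k=0: 1.98 kHz.
k=1: 6.02 kHz, 9.98 kHz.
k=2: 14.02 kHz, 17.98 kHz.
k=3: 22.02 kHz, 25.98 kHz.
k=4: 30.02 kHz, 33.98 kHz.
Within [10.1 kHz, 25.96 kHz]: 14.02 kHz, 17.98 kHz, 22.02 kHz.

14.02 kHz, 17.98 kHz, 22.02 kHz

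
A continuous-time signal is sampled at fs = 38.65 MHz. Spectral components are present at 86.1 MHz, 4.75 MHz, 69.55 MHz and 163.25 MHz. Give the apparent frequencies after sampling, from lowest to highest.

fs/2 = 19.325 MHz.
86.1 MHz mod fs = 8.8 MHz.
8.8 MHz ≤ fs/2 = 19.325 MHz, appears at 8.8 MHz.
4.75 MHz ≤ fs/2 = 19.325 MHz, passes unchanged.
69.55 MHz mod fs = 30.9 MHz.
30.9 MHz > fs/2 = 19.325 MHz, folds to fs − 30.9 MHz = 7.75 MHz.
163.25 MHz mod fs = 8.65 MHz.
8.65 MHz ≤ fs/2 = 19.325 MHz, appears at 8.65 MHz.
Distinct values: {4.75 MHz, 7.75 MHz, 8.65 MHz, 8.8 MHz}.

4.75 MHz, 7.75 MHz, 8.65 MHz, 8.8 MHz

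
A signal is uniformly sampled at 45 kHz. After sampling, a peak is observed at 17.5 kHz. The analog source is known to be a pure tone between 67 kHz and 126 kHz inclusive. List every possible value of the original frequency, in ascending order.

Frequencies that alias to 17.5 kHz are k·fs ± 17.5 kHz for integer k ≥ 0.
k=0: 17.5 kHz.
k=1: 27.5 kHz, 62.5 kHz.
k=2: 72.5 kHz, 107.5 kHz.
k=3: 117.5 kHz, 152.5 kHz.
k=4: 162.5 kHz, 197.5 kHz.
Within [67 kHz, 126 kHz]: 72.5 kHz, 107.5 kHz, 117.5 kHz.

72.5 kHz, 107.5 kHz, 117.5 kHz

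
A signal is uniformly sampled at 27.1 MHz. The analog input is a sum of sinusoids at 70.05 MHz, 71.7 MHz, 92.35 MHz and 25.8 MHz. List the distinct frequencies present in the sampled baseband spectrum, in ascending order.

fs/2 = 13.55 MHz.
70.05 MHz mod fs = 15.85 MHz.
15.85 MHz > fs/2 = 13.55 MHz, folds to fs − 15.85 MHz = 11.25 MHz.
71.7 MHz mod fs = 17.5 MHz.
17.5 MHz > fs/2 = 13.55 MHz, folds to fs − 17.5 MHz = 9.6 MHz.
92.35 MHz mod fs = 11.05 MHz.
11.05 MHz ≤ fs/2 = 13.55 MHz, appears at 11.05 MHz.
25.8 MHz > fs/2 = 13.55 MHz, folds to fs − 25.8 MHz = 1.3 MHz.
Distinct values: {1.3 MHz, 9.6 MHz, 11.05 MHz, 11.25 MHz}.

1.3 MHz, 9.6 MHz, 11.05 MHz, 11.25 MHz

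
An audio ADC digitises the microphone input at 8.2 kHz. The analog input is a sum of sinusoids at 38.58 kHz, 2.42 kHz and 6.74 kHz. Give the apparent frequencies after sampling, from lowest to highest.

1.46 kHz, 2.42 kHz

fs/2 = 4.1 kHz.
38.58 kHz mod fs = 5.78 kHz.
5.78 kHz > fs/2 = 4.1 kHz, folds to fs − 5.78 kHz = 2.42 kHz.
2.42 kHz ≤ fs/2 = 4.1 kHz, passes unchanged.
6.74 kHz > fs/2 = 4.1 kHz, folds to fs − 6.74 kHz = 1.46 kHz.
Distinct values: {1.46 kHz, 2.42 kHz}.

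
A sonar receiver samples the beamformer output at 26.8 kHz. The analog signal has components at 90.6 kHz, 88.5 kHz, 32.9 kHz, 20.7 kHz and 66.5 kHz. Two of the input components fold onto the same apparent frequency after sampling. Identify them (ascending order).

20.7 kHz, 32.9 kHz

fs/2 = 13.4 kHz.
90.6 kHz mod fs = 10.2 kHz.
10.2 kHz ≤ fs/2 = 13.4 kHz, appears at 10.2 kHz.
88.5 kHz mod fs = 8.1 kHz.
8.1 kHz ≤ fs/2 = 13.4 kHz, appears at 8.1 kHz.
32.9 kHz mod fs = 6.1 kHz.
6.1 kHz ≤ fs/2 = 13.4 kHz, appears at 6.1 kHz.
20.7 kHz > fs/2 = 13.4 kHz, folds to fs − 20.7 kHz = 6.1 kHz.
66.5 kHz mod fs = 12.9 kHz.
12.9 kHz ≤ fs/2 = 13.4 kHz, appears at 12.9 kHz.
20.7 kHz and 32.9 kHz both map to 6.1 kHz.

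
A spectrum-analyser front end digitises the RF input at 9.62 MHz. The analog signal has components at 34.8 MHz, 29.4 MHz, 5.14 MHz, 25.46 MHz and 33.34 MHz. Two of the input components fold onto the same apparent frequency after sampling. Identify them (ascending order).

5.14 MHz, 33.34 MHz

fs/2 = 4.81 MHz.
34.8 MHz mod fs = 5.94 MHz.
5.94 MHz > fs/2 = 4.81 MHz, folds to fs − 5.94 MHz = 3.68 MHz.
29.4 MHz mod fs = 0.54 MHz.
0.54 MHz ≤ fs/2 = 4.81 MHz, appears at 0.54 MHz.
5.14 MHz > fs/2 = 4.81 MHz, folds to fs − 5.14 MHz = 4.48 MHz.
25.46 MHz mod fs = 6.22 MHz.
6.22 MHz > fs/2 = 4.81 MHz, folds to fs − 6.22 MHz = 3.4 MHz.
33.34 MHz mod fs = 4.48 MHz.
4.48 MHz ≤ fs/2 = 4.81 MHz, appears at 4.48 MHz.
5.14 MHz and 33.34 MHz both map to 4.48 MHz.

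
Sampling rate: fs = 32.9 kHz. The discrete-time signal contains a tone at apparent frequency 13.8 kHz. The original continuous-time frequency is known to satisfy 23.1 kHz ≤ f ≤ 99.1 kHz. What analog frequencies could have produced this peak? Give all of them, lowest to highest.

46.7 kHz, 52 kHz, 79.6 kHz, 84.9 kHz

Frequencies that alias to 13.8 kHz are k·fs ± 13.8 kHz for integer k ≥ 0.
k=0: 13.8 kHz.
k=1: 19.1 kHz, 46.7 kHz.
k=2: 52 kHz, 79.6 kHz.
k=3: 84.9 kHz, 112.5 kHz.
k=4: 117.8 kHz, 145.4 kHz.
Within [23.1 kHz, 99.1 kHz]: 46.7 kHz, 52 kHz, 79.6 kHz, 84.9 kHz.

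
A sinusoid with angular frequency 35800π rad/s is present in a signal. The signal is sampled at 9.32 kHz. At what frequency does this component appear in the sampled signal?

0.74 kHz

ω = 35800π rad/s → f = ω/(2π) = 17900 Hz = 17.9 kHz.
17.9 kHz mod fs = 8.58 kHz.
8.58 kHz > fs/2 = 4.66 kHz, folds to fs − 8.58 kHz = 0.74 kHz.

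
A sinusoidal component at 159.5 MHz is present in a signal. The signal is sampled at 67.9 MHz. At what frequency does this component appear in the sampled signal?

23.7 MHz

159.5 MHz mod fs = 23.7 MHz.
23.7 MHz ≤ fs/2 = 33.95 MHz, appears at 23.7 MHz.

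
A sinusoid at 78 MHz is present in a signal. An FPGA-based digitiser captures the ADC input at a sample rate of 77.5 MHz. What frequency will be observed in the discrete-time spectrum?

78 MHz mod fs = 0.5 MHz.
0.5 MHz ≤ fs/2 = 38.75 MHz, appears at 0.5 MHz.

0.5 MHz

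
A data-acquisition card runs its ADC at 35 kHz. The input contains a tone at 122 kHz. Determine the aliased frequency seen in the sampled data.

17 kHz

122 kHz mod fs = 17 kHz.
17 kHz ≤ fs/2 = 17.5 kHz, appears at 17 kHz.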